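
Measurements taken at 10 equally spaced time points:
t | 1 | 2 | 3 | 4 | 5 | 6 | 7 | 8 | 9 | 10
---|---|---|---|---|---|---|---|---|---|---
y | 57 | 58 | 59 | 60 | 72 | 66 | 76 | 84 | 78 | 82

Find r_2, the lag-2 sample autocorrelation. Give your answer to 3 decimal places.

Mean ȳ = (57 + 58 + 59 + 60 + 72 + 66 + 76 + 84 + 78 + 82)/10 = 69.2000
Numerator Σ_{t=1}^{8}(y_t−ȳ)(y_{t+2}−ȳ) = 449.3200
Denominator Σ(y_t−ȳ)² = 987.6000
r_2 = 449.3200 / 987.6000 = 0.455

0.455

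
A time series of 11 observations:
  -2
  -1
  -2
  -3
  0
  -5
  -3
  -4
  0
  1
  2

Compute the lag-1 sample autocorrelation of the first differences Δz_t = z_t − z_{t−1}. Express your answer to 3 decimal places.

First differences Δz: 1, -1, -1, 3, -5, 2, -1, 4, 1, 1
Mean of differences = 0.4000
Numerator Σ(Δz_t−Δz̄)(Δz_{t+1}−Δz̄) = -29.9600
Denominator Σ(Δz_t−Δz̄)² = 58.4000
r_1(Δz) = -29.9600 / 58.4000 = -0.513

-0.513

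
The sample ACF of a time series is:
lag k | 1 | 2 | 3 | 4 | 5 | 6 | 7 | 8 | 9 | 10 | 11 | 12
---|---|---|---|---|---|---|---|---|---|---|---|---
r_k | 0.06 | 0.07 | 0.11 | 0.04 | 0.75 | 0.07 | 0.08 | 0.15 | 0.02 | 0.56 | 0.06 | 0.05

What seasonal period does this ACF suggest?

5

The largest autocorrelation is r_5 = 0.75, with a weaker echo at lag 10 (0.56); the remaining lags stay at or below 0.15.
The dominant spike at lag 5 indicates a seasonal period of 5.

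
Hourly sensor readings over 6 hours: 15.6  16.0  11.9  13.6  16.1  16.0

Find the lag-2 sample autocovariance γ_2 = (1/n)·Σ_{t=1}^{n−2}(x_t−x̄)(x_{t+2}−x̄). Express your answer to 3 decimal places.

-1.451

Mean x̄ = (15.6 + 16.0 + 11.9 + 13.6 + 16.1 + 16.0)/6 = 14.8667
Σ_{t=1}^{4}(x_t−x̄)(x_{t+2}−x̄) = -8.7056
γ_2 = -8.7056 / 6 = -1.451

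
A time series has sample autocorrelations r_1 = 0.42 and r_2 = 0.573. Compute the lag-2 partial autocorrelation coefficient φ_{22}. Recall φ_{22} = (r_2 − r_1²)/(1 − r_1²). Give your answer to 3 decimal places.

φ_{22} = (r_2 − r_1²) / (1 − r_1²)
r_1² = (0.42)² = 0.1764
Numerator = 0.573 − 0.1764 = 0.3966; denominator = 1 − 0.1764 = 0.8236
φ_{22} = 0.3966 / 0.8236 = 0.482

0.482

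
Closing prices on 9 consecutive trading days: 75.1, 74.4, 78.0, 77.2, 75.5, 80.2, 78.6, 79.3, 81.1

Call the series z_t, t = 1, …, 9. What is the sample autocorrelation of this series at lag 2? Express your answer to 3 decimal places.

Mean z̄ = (75.1 + 74.4 + 78.0 + 77.2 + 75.5 + 80.2 + 78.6 + 79.3 + 81.1)/9 = 77.7111
Σ(z_t−z̄)(z_{t+2}−z̄) = (-0.7543) + (1.6923) + (-0.6388) + (-1.2721) + (-1.9654) + (3.9546) + (3.0123) = 4.0286
Denominator Σ(z_t−z̄)² = 44.0089
r_2 = 4.0286 / 44.0089 = 0.092

0.092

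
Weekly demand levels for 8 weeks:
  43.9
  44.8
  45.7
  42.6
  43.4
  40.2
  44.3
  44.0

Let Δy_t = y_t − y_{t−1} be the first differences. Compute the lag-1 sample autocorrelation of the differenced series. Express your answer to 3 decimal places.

First differences Δy: 0.9, 0.9, -3.1, 0.8, -3.2, 4.1, -0.3
Mean of differences = 0.0143
Numerator Σ(Δy_t−Δȳ)(Δy_{t+1}−Δȳ) = -21.3631
Denominator Σ(Δy_t−Δȳ)² = 39.0086
r_1(Δy) = -21.3631 / 39.0086 = -0.548

-0.548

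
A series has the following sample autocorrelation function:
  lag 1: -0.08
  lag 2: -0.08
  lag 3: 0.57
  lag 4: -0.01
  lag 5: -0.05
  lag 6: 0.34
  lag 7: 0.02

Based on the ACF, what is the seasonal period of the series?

3

The largest autocorrelation is r_3 = 0.57, with a weaker echo at lag 6 (0.34); the remaining lags stay at or below 0.02.
The dominant spike at lag 3 indicates a seasonal period of 3.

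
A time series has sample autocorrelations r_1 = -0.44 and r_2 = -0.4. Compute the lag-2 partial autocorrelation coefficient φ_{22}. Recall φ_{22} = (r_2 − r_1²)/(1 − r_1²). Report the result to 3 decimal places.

φ_{22} = (r_2 − r_1²) / (1 − r_1²)
r_1² = (-0.44)² = 0.1936
Numerator = -0.4 − 0.1936 = -0.5936; denominator = 1 − 0.1936 = 0.8064
φ_{22} = -0.5936 / 0.8064 = -0.736

-0.736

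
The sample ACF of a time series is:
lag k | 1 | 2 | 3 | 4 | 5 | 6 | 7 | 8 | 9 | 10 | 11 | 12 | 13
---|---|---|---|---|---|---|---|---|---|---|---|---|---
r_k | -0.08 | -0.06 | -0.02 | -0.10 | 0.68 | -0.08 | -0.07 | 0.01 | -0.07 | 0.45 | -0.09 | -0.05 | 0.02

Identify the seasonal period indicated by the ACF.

The largest autocorrelation is r_5 = 0.68, with a weaker echo at lag 10 (0.45); the remaining lags stay at or below 0.02.
The dominant spike at lag 5 indicates a seasonal period of 5.

5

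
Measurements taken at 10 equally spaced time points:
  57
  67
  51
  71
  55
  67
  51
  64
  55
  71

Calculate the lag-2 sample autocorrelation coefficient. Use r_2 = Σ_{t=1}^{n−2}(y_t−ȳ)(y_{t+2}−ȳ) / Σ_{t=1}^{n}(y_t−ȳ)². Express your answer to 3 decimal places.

Mean ȳ = (57 + 67 + 51 + 71 + 55 + 67 + 51 + 64 + 55 + 71)/10 = 60.9000
Numerator Σ_{t=1}^{8}(y_t−ȳ)(y_{t+2}−ȳ) = 387.2800
Denominator Σ(y_t−ȳ)² = 568.9000
r_2 = 387.2800 / 568.9000 = 0.681

0.681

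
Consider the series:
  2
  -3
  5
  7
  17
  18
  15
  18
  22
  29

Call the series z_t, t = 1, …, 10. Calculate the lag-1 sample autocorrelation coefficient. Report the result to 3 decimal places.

Mean z̄ = (2 − 3 + 5 + 7 + 17 + 18 + 15 + 18 + 22 + 29)/10 = 13.0000
Numerator Σ_{t=1}^{9}(z_t−z̄)(z_{t+1}−z̄) = 557.0000
Denominator Σ(z_t−z̄)² = 884.0000
r_1 = 557.0000 / 884.0000 = 0.630

0.630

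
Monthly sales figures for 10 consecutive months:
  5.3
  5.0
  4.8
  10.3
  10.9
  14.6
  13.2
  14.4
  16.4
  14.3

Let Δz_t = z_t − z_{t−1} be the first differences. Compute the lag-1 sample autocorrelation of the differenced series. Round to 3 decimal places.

First differences Δz: -0.3, -0.2, 5.5, 0.6, 3.7, -1.4, 1.2, 2.0, -2.1
Mean of differences = 1.0000
Numerator Σ(Δz_t−Δz̄)(Δz_{t+1}−Δz̄) = -16.5800
Denominator Σ(Δz_t−Δz̄)² = 47.2400
r_1(Δz) = -16.5800 / 47.2400 = -0.351

-0.351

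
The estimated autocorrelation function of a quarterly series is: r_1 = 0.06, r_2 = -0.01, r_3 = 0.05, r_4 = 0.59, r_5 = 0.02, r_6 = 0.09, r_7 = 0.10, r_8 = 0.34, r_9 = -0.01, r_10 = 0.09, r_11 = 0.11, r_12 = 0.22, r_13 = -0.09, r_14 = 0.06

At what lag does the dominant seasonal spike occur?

The largest autocorrelation is r_4 = 0.59, with weaker echoes at lags 8 (0.34) and 12 (0.22); the remaining lags stay at or below 0.11.
The dominant spike at lag 4 indicates a seasonal period of 4.

4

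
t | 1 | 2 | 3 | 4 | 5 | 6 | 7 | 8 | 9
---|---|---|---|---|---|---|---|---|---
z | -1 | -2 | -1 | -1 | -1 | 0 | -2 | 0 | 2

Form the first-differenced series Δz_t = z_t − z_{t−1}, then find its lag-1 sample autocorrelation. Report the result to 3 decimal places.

-0.280

First differences Δz: -1, 1, 0, 0, 1, -2, 2, 2
Mean of differences = 0.3750
Numerator Σ(Δz_t−Δz̄)(Δz_{t+1}−Δz̄) = -3.8906
Denominator Σ(Δz_t−Δz̄)² = 13.8750
r_1(Δz) = -3.8906 / 13.8750 = -0.280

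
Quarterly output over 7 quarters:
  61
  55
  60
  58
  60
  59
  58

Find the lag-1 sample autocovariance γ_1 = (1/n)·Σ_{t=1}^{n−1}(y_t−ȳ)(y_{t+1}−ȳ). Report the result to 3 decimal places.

Mean ȳ = (61 + 55 + 60 + 58 + 60 + 59 + 58)/7 = 58.7143
Deviations: 2.2857, -3.7143, 1.2857, -0.7143, 1.2857, 0.2857, -0.7143
Σ_{t=1}^{6}(y_t−ȳ)(y_{t+1}−ȳ) = -14.9388
γ_1 = -14.9388 / 7 = -2.134

-2.134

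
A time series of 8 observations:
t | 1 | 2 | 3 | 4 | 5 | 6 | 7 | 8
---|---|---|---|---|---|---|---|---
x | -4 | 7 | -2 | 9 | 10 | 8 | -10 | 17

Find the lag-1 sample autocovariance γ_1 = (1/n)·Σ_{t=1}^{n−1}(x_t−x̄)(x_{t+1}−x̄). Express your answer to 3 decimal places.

Mean x̄ = (-4 + 7 − 2 + 9 + 10 + 8 − 10 + 17)/8 = 4.3750
Σ_{t=1}^{7}(x_t−x̄)(x_{t+1}−x̄) = -255.3906
γ_1 = -255.3906 / 8 = -31.924

-31.924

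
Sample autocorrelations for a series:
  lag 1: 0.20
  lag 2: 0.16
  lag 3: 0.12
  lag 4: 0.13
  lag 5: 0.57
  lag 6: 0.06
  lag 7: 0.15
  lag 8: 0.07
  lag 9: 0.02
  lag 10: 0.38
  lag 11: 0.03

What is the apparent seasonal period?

The largest autocorrelation is r_5 = 0.57, with a weaker echo at lag 10 (0.38); the remaining lags stay at or below 0.20. The elevated value at lag 1 (0.20), dropping to 0.16 at lag 2, reflects decaying short-term dependence rather than seasonality.
The dominant spike at lag 5 indicates a seasonal period of 5.

5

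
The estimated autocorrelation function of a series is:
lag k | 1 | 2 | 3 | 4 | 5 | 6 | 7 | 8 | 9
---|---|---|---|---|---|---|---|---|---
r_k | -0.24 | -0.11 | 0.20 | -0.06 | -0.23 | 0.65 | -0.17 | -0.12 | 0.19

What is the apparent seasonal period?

The largest autocorrelation is r_6 = 0.65; the remaining lags stay at or below 0.20.
The dominant spike at lag 6 indicates a seasonal period of 6.

6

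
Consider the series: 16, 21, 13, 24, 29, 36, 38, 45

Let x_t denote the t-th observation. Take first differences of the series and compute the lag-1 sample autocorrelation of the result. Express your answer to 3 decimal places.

-0.450

First differences Δx: 5, -8, 11, 5, 7, 2, 7
Mean of differences = 4.1429
Numerator Σ(Δx_t−Δx̄)(Δx_{t+1}−Δx̄) = -97.5918
Denominator Σ(Δx_t−Δx̄)² = 216.8571
r_1(Δx) = -97.5918 / 216.8571 = -0.450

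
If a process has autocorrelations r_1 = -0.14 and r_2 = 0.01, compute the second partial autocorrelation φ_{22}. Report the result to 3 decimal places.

-0.010

φ_{22} = (r_2 − r_1²) / (1 − r_1²)
r_1² = (-0.14)² = 0.0196
Numerator = 0.01 − 0.0196 = -0.0096; denominator = 1 − 0.0196 = 0.9804
φ_{22} = -0.0096 / 0.9804 = -0.010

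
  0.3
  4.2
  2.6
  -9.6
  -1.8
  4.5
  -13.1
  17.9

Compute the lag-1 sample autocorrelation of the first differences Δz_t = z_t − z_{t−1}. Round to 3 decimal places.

-0.437

First differences Δz: 3.9, -1.6, -12.2, 7.8, 6.3, -17.6, 31.0
Mean of differences = 2.5143
Numerator Σ(Δz_t−Δz̄)(Δz_{t+1}−Δz̄) = -652.0445
Denominator Σ(Δz_t−Δz̄)² = 1493.6486
r_1(Δz) = -652.0445 / 1493.6486 = -0.437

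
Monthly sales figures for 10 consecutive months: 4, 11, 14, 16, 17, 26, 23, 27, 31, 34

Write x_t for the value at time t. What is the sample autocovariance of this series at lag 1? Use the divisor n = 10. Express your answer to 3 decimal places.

48.441

Mean x̄ = (4 + 11 + 14 + 16 + 17 + 26 + 23 + 27 + 31 + 34)/10 = 20.3000
Σ_{t=1}^{9}(x_t−x̄)(x_{t+1}−x̄) = 484.4100
γ_1 = 484.4100 / 10 = 48.441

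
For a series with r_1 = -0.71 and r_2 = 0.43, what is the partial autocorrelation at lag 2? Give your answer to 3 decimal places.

-0.149

φ_{22} = (r_2 − r_1²) / (1 − r_1²)
r_1² = (-0.71)² = 0.5041
Numerator = 0.43 − 0.5041 = -0.0741; denominator = 1 − 0.5041 = 0.4959
φ_{22} = -0.0741 / 0.4959 = -0.149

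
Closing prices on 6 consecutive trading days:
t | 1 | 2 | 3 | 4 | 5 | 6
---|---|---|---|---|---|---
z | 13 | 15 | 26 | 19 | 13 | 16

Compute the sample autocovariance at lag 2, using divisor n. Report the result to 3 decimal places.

Mean z̄ = (13 + 15 + 26 + 19 + 13 + 16)/6 = 17.0000
Deviations: -4.0000, -2.0000, 9.0000, 2.0000, -4.0000, -1.0000
Σ_{t=1}^{4}(z_t−z̄)(z_{t+2}−z̄) = -78.0000
γ_2 = -78.0000 / 6 = -13.000

-13.000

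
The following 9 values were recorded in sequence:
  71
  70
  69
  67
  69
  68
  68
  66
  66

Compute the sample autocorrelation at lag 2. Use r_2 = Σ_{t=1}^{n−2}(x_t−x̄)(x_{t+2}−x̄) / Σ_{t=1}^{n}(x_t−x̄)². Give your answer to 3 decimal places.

0.071

Mean x̄ = (71 + 70 + 69 + 67 + 69 + 68 + 68 + 66 + 66)/9 = 68.2222
Σ(x_t−x̄)(x_{t+2}−x̄) = (2.1605) + (-2.1728) + (0.6049) + (0.2716) + (-0.1728) + (0.4938) + (0.4938) = 1.6790
Denominator Σ(x_t−x̄)² = 23.5556
r_2 = 1.6790 / 23.5556 = 0.071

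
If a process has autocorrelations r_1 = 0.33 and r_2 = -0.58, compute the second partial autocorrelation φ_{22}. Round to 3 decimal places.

-0.773

φ_{22} = (r_2 − r_1²) / (1 − r_1²)
r_1² = (0.33)² = 0.1089
Numerator = -0.58 − 0.1089 = -0.6889; denominator = 1 − 0.1089 = 0.8911
φ_{22} = -0.6889 / 0.8911 = -0.773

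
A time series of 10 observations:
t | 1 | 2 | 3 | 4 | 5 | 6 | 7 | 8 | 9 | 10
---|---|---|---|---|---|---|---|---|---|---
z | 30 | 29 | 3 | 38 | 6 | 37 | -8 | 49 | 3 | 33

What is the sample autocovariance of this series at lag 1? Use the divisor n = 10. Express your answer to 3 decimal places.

Mean z̄ = (30 + 29 + 3 + 38 + 6 + 37 − 8 + 49 + 3 + 33)/10 = 22.0000
Σ_{t=1}^{9}(z_t−z̄)(z_{t+1}−z̄) = -2859.0000
γ_1 = -2859.0000 / 10 = -285.900

-285.900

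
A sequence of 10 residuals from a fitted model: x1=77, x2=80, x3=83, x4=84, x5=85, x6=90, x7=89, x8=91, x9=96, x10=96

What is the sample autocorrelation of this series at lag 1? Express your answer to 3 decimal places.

Mean x̄ = (77 + 80 + 83 + 84 + 85 + 90 + 89 + 91 + 96 + 96)/10 = 87.1000
Numerator Σ_{t=1}^{9}(x_t−x̄)(x_{t+1}−x̄) = 240.7900
Denominator Σ(x_t−x̄)² = 368.9000
r_1 = 240.7900 / 368.9000 = 0.653

0.653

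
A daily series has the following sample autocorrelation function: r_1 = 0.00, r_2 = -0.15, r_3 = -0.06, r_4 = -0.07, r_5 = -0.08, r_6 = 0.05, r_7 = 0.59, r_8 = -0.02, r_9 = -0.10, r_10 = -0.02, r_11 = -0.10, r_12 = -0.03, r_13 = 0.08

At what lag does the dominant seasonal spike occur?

The largest autocorrelation is r_7 = 0.59; the remaining lags stay at or below 0.08.
The dominant spike at lag 7 indicates a seasonal period of 7.

7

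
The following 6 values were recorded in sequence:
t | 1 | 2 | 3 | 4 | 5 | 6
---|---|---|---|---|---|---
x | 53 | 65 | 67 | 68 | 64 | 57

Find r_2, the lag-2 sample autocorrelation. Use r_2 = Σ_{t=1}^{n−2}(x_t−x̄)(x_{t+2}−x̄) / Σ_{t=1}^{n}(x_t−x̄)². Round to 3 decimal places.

Mean x̄ = (53 + 65 + 67 + 68 + 64 + 57)/6 = 62.3333
Σ(x_t−x̄)(x_{t+2}−x̄) = (-43.5556) + (15.1111) + (7.7778) + (-30.2222) = -50.8889
Denominator Σ(x_t−x̄)² = 179.3333
r_2 = -50.8889 / 179.3333 = -0.284

-0.284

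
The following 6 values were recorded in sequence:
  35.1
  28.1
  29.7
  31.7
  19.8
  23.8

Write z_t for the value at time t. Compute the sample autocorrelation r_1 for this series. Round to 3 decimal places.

Mean z̄ = (35.1 + 28.1 + 29.7 + 31.7 + 19.8 + 23.8)/6 = 28.0333
Deviations from mean: 7.0667, 0.0667, 1.6667, 3.6667, -8.2333, -4.2333
Σ(z_t−z̄)(z_{t+1}−z̄) = (0.4711) + (0.1111) + (6.1111) + (-30.1889) + (34.8544) = 11.3589
Denominator Σ(z_t−z̄)² = 151.8733
r_1 = 11.3589 / 151.8733 = 0.075

0.075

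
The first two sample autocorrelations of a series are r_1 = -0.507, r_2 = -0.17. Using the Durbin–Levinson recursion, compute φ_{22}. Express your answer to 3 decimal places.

-0.575

φ_{22} = (r_2 − r_1²) / (1 − r_1²)
r_1² = (-0.507)² = 0.257049
Numerator = -0.17 − 0.2570 = -0.4270; denominator = 1 − 0.2570 = 0.7430
φ_{22} = -0.4270 / 0.7430 = -0.575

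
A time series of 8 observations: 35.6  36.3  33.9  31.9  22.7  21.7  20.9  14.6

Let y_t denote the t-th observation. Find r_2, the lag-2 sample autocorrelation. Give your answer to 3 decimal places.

Mean ȳ = (35.6 + 36.3 + 33.9 + 31.9 + 22.7 + 21.7 + 20.9 + 14.6)/8 = 27.2000
Σ(y_t−ȳ)(y_{t+2}−ȳ) = (56.2800) + (42.7700) + (-30.1500) + (-25.8500) + (28.3500) + (69.3000) = 140.7000
Denominator Σ(y_t−ȳ)² = 469.3000
r_2 = 140.7000 / 469.3000 = 0.300

0.300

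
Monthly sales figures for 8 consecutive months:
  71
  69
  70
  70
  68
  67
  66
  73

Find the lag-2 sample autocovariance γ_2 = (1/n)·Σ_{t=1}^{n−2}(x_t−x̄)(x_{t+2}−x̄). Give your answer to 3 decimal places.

-0.734

Mean x̄ = (71 + 69 + 70 + 70 + 68 + 67 + 66 + 73)/8 = 69.2500
Deviations: 1.7500, -0.2500, 0.7500, 0.7500, -1.2500, -2.2500, -3.2500, 3.7500
Σ_{t=1}^{6}(x_t−x̄)(x_{t+2}−x̄) = -5.8750
γ_2 = -5.8750 / 8 = -0.734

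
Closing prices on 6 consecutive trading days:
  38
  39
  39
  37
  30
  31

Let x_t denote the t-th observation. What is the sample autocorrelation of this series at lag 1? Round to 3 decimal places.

Mean x̄ = (38 + 39 + 39 + 37 + 30 + 31)/6 = 35.6667
Deviations from mean: 2.3333, 3.3333, 3.3333, 1.3333, -5.6667, -4.6667
Σ(x_t−x̄)(x_{t+1}−x̄) = (7.7778) + (11.1111) + (4.4444) + (-7.5556) + (26.4444) = 42.2222
Denominator Σ(x_t−x̄)² = 83.3333
r_1 = 42.2222 / 83.3333 = 0.507

0.507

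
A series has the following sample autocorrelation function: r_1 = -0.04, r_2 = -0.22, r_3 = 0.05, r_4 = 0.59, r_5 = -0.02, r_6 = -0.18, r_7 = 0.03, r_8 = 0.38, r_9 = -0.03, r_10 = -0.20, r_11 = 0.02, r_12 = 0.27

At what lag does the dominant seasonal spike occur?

The largest autocorrelation is r_4 = 0.59, with weaker echoes at lags 8 (0.38) and 12 (0.27); the remaining lags stay at or below 0.05.
The dominant spike at lag 4 indicates a seasonal period of 4.

4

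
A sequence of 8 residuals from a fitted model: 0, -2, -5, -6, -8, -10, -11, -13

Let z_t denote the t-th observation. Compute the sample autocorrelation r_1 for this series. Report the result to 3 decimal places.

Mean z̄ = (0 − 2 − 5 − 6 − 8 − 10 − 11 − 13)/8 = -6.8750
Deviations from mean: 6.8750, 4.8750, 1.8750, 0.8750, -1.1250, -3.1250, -4.1250, -6.1250
Numerator Σ_{t=1}^{7}(z_t−z̄)(z_{t+1}−z̄) = 84.9844
Denominator Σ(z_t−z̄)² = 140.8750
r_1 = 84.9844 / 140.8750 = 0.603

0.603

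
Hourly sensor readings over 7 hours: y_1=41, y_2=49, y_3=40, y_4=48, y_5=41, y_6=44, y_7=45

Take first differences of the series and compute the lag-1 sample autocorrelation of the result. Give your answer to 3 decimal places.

First differences Δy: 8, -9, 8, -7, 3, 1
Mean of differences = 0.6667
Numerator Σ(Δy_t−Δȳ)(Δy_{t+1}−Δȳ) = -215.1111
Denominator Σ(Δy_t−Δȳ)² = 265.3333
r_1(Δy) = -215.1111 / 265.3333 = -0.811

-0.811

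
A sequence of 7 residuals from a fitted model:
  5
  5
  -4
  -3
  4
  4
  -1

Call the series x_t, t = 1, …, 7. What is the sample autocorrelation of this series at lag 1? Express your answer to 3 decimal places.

0.068

Mean x̄ = (5 + 5 − 4 − 3 + 4 + 4 − 1)/7 = 1.4286
Σ(x_t−x̄)(x_{t+1}−x̄) = (12.7551) + (-19.3878) + (24.0408) + (-11.3878) + (6.6122) + (-6.2449) = 6.3878
Denominator Σ(x_t−x̄)² = 93.7143
r_1 = 6.3878 / 93.7143 = 0.068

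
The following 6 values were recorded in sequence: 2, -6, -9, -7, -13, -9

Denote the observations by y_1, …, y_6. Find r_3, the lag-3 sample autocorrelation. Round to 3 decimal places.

Mean ȳ = (2 − 6 − 9 − 7 − 13 − 9)/6 = -7.0000
Deviations from mean: 9.0000, 1.0000, -2.0000, 0.0000, -6.0000, -2.0000
Σ(y_t−ȳ)(y_{t+3}−ȳ) = (0.0000) + (-6.0000) + (4.0000) = -2.0000
Denominator Σ(y_t−ȳ)² = 126.0000
r_3 = -2.0000 / 126.0000 = -0.016

-0.016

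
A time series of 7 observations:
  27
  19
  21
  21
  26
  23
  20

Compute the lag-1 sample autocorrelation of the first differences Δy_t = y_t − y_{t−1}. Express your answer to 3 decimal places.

-0.182

First differences Δy: -8, 2, 0, 5, -3, -3
Mean of differences = -1.1667
Numerator Σ(Δy_t−Δȳ)(Δy_{t+1}−Δȳ) = -18.6944
Denominator Σ(Δy_t−Δȳ)² = 102.8333
r_1(Δy) = -18.6944 / 102.8333 = -0.182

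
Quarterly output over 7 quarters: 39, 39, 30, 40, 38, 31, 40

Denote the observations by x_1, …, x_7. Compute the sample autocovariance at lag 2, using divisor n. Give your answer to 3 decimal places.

-4.431

Mean x̄ = (39 + 39 + 30 + 40 + 38 + 31 + 40)/7 = 36.7143
Deviations: 2.2857, 2.2857, -6.7143, 3.2857, 1.2857, -5.7143, 3.2857
Σ_{t=1}^{5}(x_t−x̄)(x_{t+2}−x̄) = -31.0204
γ_2 = -31.0204 / 7 = -4.431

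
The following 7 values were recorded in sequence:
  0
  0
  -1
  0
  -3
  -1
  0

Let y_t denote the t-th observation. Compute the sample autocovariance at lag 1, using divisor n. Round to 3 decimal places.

-0.155

Mean ȳ = (0 + 0 − 1 + 0 − 3 − 1 + 0)/7 = -0.7143
Deviations: 0.7143, 0.7143, -0.2857, 0.7143, -2.2857, -0.2857, 0.7143
Σ_{t=1}^{6}(y_t−ȳ)(y_{t+1}−ȳ) = -1.0816
γ_1 = -1.0816 / 7 = -0.155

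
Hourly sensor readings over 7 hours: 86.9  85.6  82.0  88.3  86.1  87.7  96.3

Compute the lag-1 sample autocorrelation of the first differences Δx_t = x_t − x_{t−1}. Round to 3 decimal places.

First differences Δx: -1.3, -3.6, 6.3, -2.2, 1.6, 8.6
Mean of differences = 1.5667
Numerator Σ(Δx_t−Δx̄)(Δx_{t+1}−Δx̄) = -27.3644
Denominator Σ(Δx_t−Δx̄)² = 120.9733
r_1(Δx) = -27.3644 / 120.9733 = -0.226

-0.226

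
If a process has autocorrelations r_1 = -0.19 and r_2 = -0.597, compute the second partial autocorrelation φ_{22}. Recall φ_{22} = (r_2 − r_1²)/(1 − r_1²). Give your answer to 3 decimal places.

-0.657

φ_{22} = (r_2 − r_1²) / (1 − r_1²)
r_1² = (-0.19)² = 0.0361
Numerator = -0.597 − 0.0361 = -0.6331; denominator = 1 − 0.0361 = 0.9639
φ_{22} = -0.6331 / 0.9639 = -0.657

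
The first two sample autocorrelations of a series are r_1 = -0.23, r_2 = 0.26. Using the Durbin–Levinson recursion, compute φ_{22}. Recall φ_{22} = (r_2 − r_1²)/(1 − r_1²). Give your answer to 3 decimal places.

φ_{22} = (r_2 − r_1²) / (1 − r_1²)
r_1² = (-0.23)² = 0.0529
Numerator = 0.26 − 0.0529 = 0.2071; denominator = 1 − 0.0529 = 0.9471
φ_{22} = 0.2071 / 0.9471 = 0.219

0.219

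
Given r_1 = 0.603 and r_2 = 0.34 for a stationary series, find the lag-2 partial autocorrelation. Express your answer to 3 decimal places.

-0.037

φ_{22} = (r_2 − r_1²) / (1 − r_1²)
r_1² = (0.603)² = 0.363609
Numerator = 0.34 − 0.3636 = -0.0236; denominator = 1 − 0.3636 = 0.6364
φ_{22} = -0.0236 / 0.6364 = -0.037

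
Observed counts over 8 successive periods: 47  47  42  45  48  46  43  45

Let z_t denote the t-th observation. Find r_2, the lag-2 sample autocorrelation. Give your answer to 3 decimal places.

Mean z̄ = (47 + 47 + 42 + 45 + 48 + 46 + 43 + 45)/8 = 45.3750
Deviations from mean: 1.6250, 1.6250, -3.3750, -0.3750, 2.6250, 0.6250, -2.3750, -0.3750
Σ(z_t−z̄)(z_{t+2}−z̄) = (-5.4844) + (-0.6094) + (-8.8594) + (-0.2344) + (-6.2344) + (-0.2344) = -21.6563
Denominator Σ(z_t−z̄)² = 29.8750
r_2 = -21.6563 / 29.8750 = -0.725

-0.725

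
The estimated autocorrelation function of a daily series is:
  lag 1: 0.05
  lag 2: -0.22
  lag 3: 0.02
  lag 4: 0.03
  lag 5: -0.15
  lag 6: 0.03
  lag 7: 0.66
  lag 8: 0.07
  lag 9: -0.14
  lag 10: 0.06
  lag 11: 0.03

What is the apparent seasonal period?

The largest autocorrelation is r_7 = 0.66; the remaining lags stay at or below 0.07.
The dominant spike at lag 7 indicates a seasonal period of 7.

7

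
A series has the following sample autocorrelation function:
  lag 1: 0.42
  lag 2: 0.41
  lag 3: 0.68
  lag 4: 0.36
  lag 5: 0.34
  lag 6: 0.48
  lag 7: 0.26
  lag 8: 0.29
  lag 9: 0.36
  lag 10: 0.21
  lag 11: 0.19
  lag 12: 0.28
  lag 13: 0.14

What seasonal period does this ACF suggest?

3

The largest autocorrelation is r_3 = 0.68, with a weaker echo at lag 6 (0.48); the remaining lags stay at or below 0.42. The elevated value at lag 1 (0.42), dropping to 0.41 at lag 2, reflects decaying short-term dependence rather than seasonality.
The dominant spike at lag 3 indicates a seasonal period of 3.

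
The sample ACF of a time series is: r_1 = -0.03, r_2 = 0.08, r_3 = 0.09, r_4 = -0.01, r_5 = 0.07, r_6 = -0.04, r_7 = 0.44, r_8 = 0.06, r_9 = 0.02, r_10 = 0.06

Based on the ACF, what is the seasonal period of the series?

7

The largest autocorrelation is r_7 = 0.44; the remaining lags stay at or below 0.09.
The dominant spike at lag 7 indicates a seasonal period of 7.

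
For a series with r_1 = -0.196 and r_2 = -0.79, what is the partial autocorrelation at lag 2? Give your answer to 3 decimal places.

-0.862

φ_{22} = (r_2 − r_1²) / (1 − r_1²)
r_1² = (-0.196)² = 0.038416
Numerator = -0.79 − 0.0384 = -0.8284; denominator = 1 − 0.0384 = 0.9616
φ_{22} = -0.8284 / 0.9616 = -0.862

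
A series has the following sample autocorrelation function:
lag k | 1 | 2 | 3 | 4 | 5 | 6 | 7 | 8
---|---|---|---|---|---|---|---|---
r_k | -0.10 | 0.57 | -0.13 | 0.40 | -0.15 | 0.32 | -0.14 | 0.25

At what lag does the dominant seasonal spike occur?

2

The largest autocorrelation is r_2 = 0.57, with weaker echoes at lags 4 (0.40), 6 (0.32) and 8 (0.25); the remaining lags stay at or below -0.10.
The dominant spike at lag 2 indicates a seasonal period of 2.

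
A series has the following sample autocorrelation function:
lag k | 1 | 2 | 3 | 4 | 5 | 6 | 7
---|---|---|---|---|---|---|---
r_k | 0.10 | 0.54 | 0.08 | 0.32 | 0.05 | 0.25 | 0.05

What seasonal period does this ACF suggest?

2

The largest autocorrelation is r_2 = 0.54, with weaker echoes at lags 4 (0.32) and 6 (0.25); the remaining lags stay at or below 0.10.
The dominant spike at lag 2 indicates a seasonal period of 2.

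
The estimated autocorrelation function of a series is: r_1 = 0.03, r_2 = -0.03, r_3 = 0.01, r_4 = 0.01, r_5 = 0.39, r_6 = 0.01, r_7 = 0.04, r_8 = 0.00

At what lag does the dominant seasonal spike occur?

5

The largest autocorrelation is r_5 = 0.39; the remaining lags stay at or below 0.04.
The dominant spike at lag 5 indicates a seasonal period of 5.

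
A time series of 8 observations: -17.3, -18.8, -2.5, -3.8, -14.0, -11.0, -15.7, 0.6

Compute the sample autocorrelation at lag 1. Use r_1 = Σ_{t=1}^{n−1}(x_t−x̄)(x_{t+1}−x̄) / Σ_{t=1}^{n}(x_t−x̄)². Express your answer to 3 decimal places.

-0.085

Mean x̄ = (-17.3 − 18.8 − 2.5 − 3.8 − 14.0 − 11.0 − 15.7 + 0.6)/8 = -10.3125
Deviations from mean: -6.9875, -8.4875, 7.8125, 6.5125, -3.6875, -0.6875, -5.3875, 10.9125
Numerator Σ_{t=1}^{7}(x_t−x̄)(x_{t+1}−x̄) = -32.6902
Denominator Σ(x_t−x̄)² = 386.4888
r_1 = -32.6902 / 386.4888 = -0.085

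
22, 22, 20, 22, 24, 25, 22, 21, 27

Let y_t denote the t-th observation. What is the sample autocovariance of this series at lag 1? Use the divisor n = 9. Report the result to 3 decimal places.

-0.129

Mean ȳ = (22 + 22 + 20 + 22 + 24 + 25 + 22 + 21 + 27)/9 = 22.7778
Σ_{t=1}^{8}(y_t−ȳ)(y_{t+1}−ȳ) = -1.1605
γ_1 = -1.1605 / 9 = -0.129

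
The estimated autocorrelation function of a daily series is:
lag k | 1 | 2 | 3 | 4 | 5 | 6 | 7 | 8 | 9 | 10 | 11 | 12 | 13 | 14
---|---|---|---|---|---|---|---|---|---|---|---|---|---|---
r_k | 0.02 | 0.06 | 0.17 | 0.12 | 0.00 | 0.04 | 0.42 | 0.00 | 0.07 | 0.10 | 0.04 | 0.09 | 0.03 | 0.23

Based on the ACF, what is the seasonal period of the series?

The largest autocorrelation is r_7 = 0.42, with a weaker echo at lag 14 (0.23); the remaining lags stay at or below 0.17.
The dominant spike at lag 7 indicates a seasonal period of 7.

7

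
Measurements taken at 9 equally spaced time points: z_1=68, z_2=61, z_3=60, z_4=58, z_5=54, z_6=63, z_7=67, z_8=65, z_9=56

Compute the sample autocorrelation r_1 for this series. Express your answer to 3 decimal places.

Mean z̄ = (68 + 61 + 60 + 58 + 54 + 63 + 67 + 65 + 56)/9 = 61.3333
Numerator Σ_{t=1}^{8}(z_t−z̄)(z_{t+1}−z̄) = 25.5556
Denominator Σ(z_t−z̄)² = 188.0000
r_1 = 25.5556 / 188.0000 = 0.136

0.136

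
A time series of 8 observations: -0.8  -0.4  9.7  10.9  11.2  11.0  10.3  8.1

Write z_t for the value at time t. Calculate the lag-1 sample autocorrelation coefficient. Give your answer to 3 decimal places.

Mean z̄ = (-0.8 − 0.4 + 9.7 + 10.9 + 11.2 + 11.0 + 10.3 + 8.1)/8 = 7.5000
Deviations from mean: -8.3000, -7.9000, 2.2000, 3.4000, 3.7000, 3.5000, 2.8000, 0.6000
Σ(z_t−z̄)(z_{t+1}−z̄) = (65.5700) + (-17.3800) + (7.4800) + (12.5800) + (12.9500) + (9.8000) + (1.6800) = 92.6800
Denominator Σ(z_t−z̄)² = 181.8400
r_1 = 92.6800 / 181.8400 = 0.510

0.510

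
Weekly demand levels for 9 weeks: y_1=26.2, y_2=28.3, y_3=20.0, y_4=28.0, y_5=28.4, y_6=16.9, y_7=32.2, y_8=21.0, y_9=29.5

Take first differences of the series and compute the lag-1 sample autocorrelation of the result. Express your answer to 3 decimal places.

First differences Δy: 2.1, -8.3, 8.0, 0.4, -11.5, 15.3, -11.2, 8.5
Mean of differences = 0.4125
Numerator Σ(Δy_t−Δȳ)(Δy_{t+1}−Δȳ) = -524.8989
Denominator Σ(Δy_t−Δȳ)² = 700.1288
r_1(Δy) = -524.8989 / 700.1288 = -0.750

-0.750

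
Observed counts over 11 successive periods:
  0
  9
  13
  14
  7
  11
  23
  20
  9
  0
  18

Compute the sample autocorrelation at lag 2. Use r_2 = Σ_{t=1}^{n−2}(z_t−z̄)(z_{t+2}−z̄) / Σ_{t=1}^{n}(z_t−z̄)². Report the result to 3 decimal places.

-0.410

Mean z̄ = (0 + 9 + 13 + 14 + 7 + 11 + 23 + 20 + 9 + 0 + 18)/11 = 11.2727
Numerator Σ_{t=1}^{9}(z_t−z̄)(z_{t+2}−z̄) = -226.6033
Denominator Σ(z_t−z̄)² = 552.1818
r_2 = -226.6033 / 552.1818 = -0.410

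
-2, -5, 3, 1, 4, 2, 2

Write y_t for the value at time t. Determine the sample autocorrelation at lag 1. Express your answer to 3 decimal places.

0.167

Mean ȳ = (-2 − 5 + 3 + 1 + 4 + 2 + 2)/7 = 0.7143
Deviations from mean: -2.7143, -5.7143, 2.2857, 0.2857, 3.2857, 1.2857, 1.2857
Σ(y_t−ȳ)(y_{t+1}−ȳ) = (15.5102) + (-13.0612) + (0.6531) + (0.9388) + (4.2245) + (1.6531) = 9.9184
Denominator Σ(y_t−ȳ)² = 59.4286
r_1 = 9.9184 / 59.4286 = 0.167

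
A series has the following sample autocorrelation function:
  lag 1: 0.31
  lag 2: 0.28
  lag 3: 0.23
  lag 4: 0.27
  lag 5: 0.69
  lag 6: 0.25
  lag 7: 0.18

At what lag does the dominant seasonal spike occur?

5

The largest autocorrelation is r_5 = 0.69; the remaining lags stay at or below 0.31. The elevated value at lag 1 (0.31), dropping to 0.28 at lag 2, reflects decaying short-term dependence rather than seasonality.
The dominant spike at lag 5 indicates a seasonal period of 5.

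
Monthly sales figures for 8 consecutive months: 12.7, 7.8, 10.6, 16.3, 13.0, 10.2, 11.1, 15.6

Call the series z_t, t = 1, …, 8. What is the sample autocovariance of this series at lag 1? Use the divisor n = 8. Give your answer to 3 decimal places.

Mean z̄ = (12.7 + 7.8 + 10.6 + 16.3 + 13.0 + 10.2 + 11.1 + 15.6)/8 = 12.1625
Σ_{t=1}^{7}(z_t−z̄)(z_{t+1}−z̄) = -1.7389
γ_1 = -1.7389 / 8 = -0.217

-0.217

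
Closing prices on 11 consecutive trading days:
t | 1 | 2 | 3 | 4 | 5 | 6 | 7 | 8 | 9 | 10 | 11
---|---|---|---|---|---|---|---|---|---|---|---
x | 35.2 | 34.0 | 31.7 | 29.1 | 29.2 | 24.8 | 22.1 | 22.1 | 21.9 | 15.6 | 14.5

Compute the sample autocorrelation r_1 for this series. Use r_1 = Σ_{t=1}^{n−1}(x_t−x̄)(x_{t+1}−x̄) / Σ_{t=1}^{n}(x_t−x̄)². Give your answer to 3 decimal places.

Mean x̄ = (35.2 + 34.0 + 31.7 + 29.1 + 29.2 + 24.8 + 22.1 + 22.1 + 21.9 + 15.6 + 14.5)/11 = 25.4727
Numerator Σ_{t=1}^{10}(x_t−x̄)(x_{t+1}−x̄) = 338.9465
Denominator Σ(x_t−x̄)² = 487.0018
r_1 = 338.9465 / 487.0018 = 0.696

0.696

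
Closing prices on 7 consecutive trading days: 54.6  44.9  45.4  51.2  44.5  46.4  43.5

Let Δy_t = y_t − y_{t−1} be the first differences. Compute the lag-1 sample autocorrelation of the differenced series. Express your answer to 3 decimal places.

-0.363

First differences Δy: -9.7, 0.5, 5.8, -6.7, 1.9, -2.9
Mean of differences = -1.8500
Numerator Σ(Δy_t−Δȳ)(Δy_{t+1}−Δȳ) = -59.6975
Denominator Σ(Δy_t−Δȳ)² = 164.3550
r_1(Δy) = -59.6975 / 164.3550 = -0.363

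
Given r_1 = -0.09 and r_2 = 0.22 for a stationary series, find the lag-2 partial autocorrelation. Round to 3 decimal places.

0.214

φ_{22} = (r_2 − r_1²) / (1 − r_1²)
r_1² = (-0.09)² = 0.0081
Numerator = 0.22 − 0.0081 = 0.2119; denominator = 1 − 0.0081 = 0.9919
φ_{22} = 0.2119 / 0.9919 = 0.214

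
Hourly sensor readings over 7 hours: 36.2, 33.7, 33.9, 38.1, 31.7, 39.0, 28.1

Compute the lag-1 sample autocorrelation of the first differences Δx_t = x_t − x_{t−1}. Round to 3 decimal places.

First differences Δx: -2.5, 0.2, 4.2, -6.4, 7.3, -10.9
Mean of differences = -1.3500
Numerator Σ(Δx_t−Δx̄)(Δx_{t+1}−Δx̄) = -147.4975
Denominator Σ(Δx_t−Δx̄)² = 226.0550
r_1(Δx) = -147.4975 / 226.0550 = -0.652

-0.652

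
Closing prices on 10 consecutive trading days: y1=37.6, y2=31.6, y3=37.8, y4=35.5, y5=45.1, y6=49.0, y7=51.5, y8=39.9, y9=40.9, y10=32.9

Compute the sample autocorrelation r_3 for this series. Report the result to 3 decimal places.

Mean ȳ = (37.6 + 31.6 + 37.8 + 35.5 + 45.1 + 49.0 + 51.5 + 39.9 + 40.9 + 32.9)/10 = 40.1800
Σ(y_t−ȳ)(y_{t+3}−ȳ) = (12.0744) + (-42.2136) + (-20.9916) + (-52.9776) + (-1.3776) + (6.3504) + (-82.4096) = -181.5452
Denominator Σ(y_t−ȳ)² = 391.5760
r_3 = -181.5452 / 391.5760 = -0.464

-0.464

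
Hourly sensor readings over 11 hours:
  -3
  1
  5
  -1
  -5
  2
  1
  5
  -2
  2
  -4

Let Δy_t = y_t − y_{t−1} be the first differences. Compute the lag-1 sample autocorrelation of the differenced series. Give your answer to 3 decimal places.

First differences Δy: 4, 4, -6, -4, 7, -1, 4, -7, 4, -6
Mean of differences = -0.1000
Numerator Σ(Δy_t−Δȳ)(Δy_{t+1}−Δȳ) = -102.9100
Denominator Σ(Δy_t−Δȳ)² = 250.9000
r_1(Δy) = -102.9100 / 250.9000 = -0.410

-0.410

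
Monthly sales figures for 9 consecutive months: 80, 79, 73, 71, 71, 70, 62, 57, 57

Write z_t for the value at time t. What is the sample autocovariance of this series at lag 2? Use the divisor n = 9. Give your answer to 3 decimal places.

14.689

Mean z̄ = (80 + 79 + 73 + 71 + 71 + 70 + 62 + 57 + 57)/9 = 68.8889
Σ_{t=1}^{7}(z_t−z̄)(z_{t+2}−z̄) = 132.1975
γ_2 = 132.1975 / 9 = 14.689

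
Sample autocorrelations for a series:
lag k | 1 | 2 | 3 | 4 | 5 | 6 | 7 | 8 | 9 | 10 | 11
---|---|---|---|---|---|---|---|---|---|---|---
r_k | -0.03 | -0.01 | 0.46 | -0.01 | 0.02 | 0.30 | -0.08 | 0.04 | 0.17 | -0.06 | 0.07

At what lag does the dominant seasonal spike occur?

The largest autocorrelation is r_3 = 0.46, with weaker echoes at lags 6 (0.30) and 9 (0.17); the remaining lags stay at or below 0.07.
The dominant spike at lag 3 indicates a seasonal period of 3.

3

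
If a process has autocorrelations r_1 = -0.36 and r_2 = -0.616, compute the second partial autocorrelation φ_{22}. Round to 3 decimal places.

-0.857

φ_{22} = (r_2 − r_1²) / (1 − r_1²)
r_1² = (-0.36)² = 0.1296
Numerator = -0.616 − 0.1296 = -0.7456; denominator = 1 − 0.1296 = 0.8704
φ_{22} = -0.7456 / 0.8704 = -0.857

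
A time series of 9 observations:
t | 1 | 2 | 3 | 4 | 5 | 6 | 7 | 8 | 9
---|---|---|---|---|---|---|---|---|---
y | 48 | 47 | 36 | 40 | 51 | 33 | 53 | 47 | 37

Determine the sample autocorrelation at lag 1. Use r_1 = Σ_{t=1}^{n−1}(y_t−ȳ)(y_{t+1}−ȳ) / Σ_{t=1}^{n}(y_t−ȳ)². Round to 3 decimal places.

Mean ȳ = (48 + 47 + 36 + 40 + 51 + 33 + 53 + 47 + 37)/9 = 43.5556
Numerator Σ_{t=1}^{8}(y_t−ȳ)(y_{t+1}−ȳ) = -178.6420
Denominator Σ(y_t−ȳ)² = 412.2222
r_1 = -178.6420 / 412.2222 = -0.433

-0.433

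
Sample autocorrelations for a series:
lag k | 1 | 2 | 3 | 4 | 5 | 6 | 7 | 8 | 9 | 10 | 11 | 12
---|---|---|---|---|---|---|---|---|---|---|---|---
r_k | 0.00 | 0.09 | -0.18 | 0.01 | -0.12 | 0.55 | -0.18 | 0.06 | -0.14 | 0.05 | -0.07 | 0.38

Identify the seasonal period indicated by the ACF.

The largest autocorrelation is r_6 = 0.55, with a weaker echo at lag 12 (0.38); the remaining lags stay at or below 0.09.
The dominant spike at lag 6 indicates a seasonal period of 6.

6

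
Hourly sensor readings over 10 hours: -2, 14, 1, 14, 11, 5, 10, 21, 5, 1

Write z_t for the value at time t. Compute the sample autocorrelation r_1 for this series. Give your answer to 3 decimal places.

Mean z̄ = (-2 + 14 + 1 + 14 + 11 + 5 + 10 + 21 + 5 + 1)/10 = 8.0000
Numerator Σ_{t=1}^{9}(z_t−z̄)(z_{t+1}−z̄) = -133.0000
Denominator Σ(z_t−z̄)² = 470.0000
r_1 = -133.0000 / 470.0000 = -0.283

-0.283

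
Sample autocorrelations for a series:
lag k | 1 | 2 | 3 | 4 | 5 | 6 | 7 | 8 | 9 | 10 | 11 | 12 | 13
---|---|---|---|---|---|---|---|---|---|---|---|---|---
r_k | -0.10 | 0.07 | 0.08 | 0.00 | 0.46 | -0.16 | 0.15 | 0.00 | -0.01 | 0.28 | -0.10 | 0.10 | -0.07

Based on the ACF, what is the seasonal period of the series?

The largest autocorrelation is r_5 = 0.46, with a weaker echo at lag 10 (0.28); the remaining lags stay at or below 0.15.
The dominant spike at lag 5 indicates a seasonal period of 5.

5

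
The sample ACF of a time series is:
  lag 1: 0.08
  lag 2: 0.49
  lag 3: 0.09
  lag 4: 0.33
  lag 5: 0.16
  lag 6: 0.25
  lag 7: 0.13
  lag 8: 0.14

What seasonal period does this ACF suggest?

2

The largest autocorrelation is r_2 = 0.49, with weaker echoes at lags 4 (0.33) and 6 (0.25); the remaining lags stay at or below 0.16.
The dominant spike at lag 2 indicates a seasonal period of 2.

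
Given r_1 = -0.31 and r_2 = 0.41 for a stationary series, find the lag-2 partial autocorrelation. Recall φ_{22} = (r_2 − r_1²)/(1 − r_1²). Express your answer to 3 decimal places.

φ_{22} = (r_2 − r_1²) / (1 − r_1²)
r_1² = (-0.31)² = 0.0961
Numerator = 0.41 − 0.0961 = 0.3139; denominator = 1 − 0.0961 = 0.9039
φ_{22} = 0.3139 / 0.9039 = 0.347

0.347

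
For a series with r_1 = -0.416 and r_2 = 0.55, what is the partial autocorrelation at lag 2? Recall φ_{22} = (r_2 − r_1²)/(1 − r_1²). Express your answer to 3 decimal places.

0.456

φ_{22} = (r_2 − r_1²) / (1 − r_1²)
r_1² = (-0.416)² = 0.173056
Numerator = 0.55 − 0.1731 = 0.3769; denominator = 1 − 0.1731 = 0.8269
φ_{22} = 0.3769 / 0.8269 = 0.456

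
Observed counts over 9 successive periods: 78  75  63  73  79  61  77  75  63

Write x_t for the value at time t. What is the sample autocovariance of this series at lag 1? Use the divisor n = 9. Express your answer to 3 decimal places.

Mean x̄ = (78 + 75 + 63 + 73 + 79 + 61 + 77 + 75 + 63)/9 = 71.5556
Σ_{t=1}^{8}(x_t−x̄)(x_{t+1}−x̄) = -155.6420
γ_1 = -155.6420 / 9 = -17.294

-17.294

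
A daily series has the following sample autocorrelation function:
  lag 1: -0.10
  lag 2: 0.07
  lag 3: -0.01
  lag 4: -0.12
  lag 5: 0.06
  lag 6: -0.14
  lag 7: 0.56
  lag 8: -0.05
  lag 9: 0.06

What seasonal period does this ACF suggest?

7

The largest autocorrelation is r_7 = 0.56; the remaining lags stay at or below 0.07.
The dominant spike at lag 7 indicates a seasonal period of 7.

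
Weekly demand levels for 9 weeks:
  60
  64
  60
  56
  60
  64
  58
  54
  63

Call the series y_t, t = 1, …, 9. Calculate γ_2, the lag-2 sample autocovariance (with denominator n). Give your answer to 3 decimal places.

Mean ȳ = (60 + 64 + 60 + 56 + 60 + 64 + 58 + 54 + 63)/9 = 59.8889
Σ_{t=1}^{7}(y_t−ȳ)(y_{t+2}−ȳ) = -62.2469
γ_2 = -62.2469 / 9 = -6.916

-6.916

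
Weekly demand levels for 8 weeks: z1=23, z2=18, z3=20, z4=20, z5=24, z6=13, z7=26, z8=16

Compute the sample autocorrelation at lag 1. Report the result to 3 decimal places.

-0.769

Mean z̄ = (23 + 18 + 20 + 20 + 24 + 13 + 26 + 16)/8 = 20.0000
Deviations from mean: 3.0000, -2.0000, 0.0000, 0.0000, 4.0000, -7.0000, 6.0000, -4.0000
Σ(z_t−z̄)(z_{t+1}−z̄) = (-6.0000) + (0.0000) + (0.0000) + (0.0000) + (-28.0000) + (-42.0000) + (-24.0000) = -100.0000
Denominator Σ(z_t−z̄)² = 130.0000
r_1 = -100.0000 / 130.0000 = -0.769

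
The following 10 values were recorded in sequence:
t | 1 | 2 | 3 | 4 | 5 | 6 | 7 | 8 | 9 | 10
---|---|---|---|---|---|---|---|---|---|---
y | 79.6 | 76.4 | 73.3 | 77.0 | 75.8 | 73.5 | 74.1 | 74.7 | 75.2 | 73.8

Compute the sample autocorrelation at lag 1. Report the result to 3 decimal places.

Mean ȳ = (79.6 + 76.4 + 73.3 + 77.0 + 75.8 + 73.5 + 74.1 + 74.7 + 75.2 + 73.8)/10 = 75.3400
Numerator Σ_{t=1}^{9}(y_t−ȳ)(y_{t+1}−ȳ) = 2.2644
Denominator Σ(y_t−ȳ)² = 34.1240
r_1 = 2.2644 / 34.1240 = 0.066

0.066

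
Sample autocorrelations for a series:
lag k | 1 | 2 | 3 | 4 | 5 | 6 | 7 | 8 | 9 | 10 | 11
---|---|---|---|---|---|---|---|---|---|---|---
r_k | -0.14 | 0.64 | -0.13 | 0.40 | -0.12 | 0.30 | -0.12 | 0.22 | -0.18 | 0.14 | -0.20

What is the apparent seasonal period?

The largest autocorrelation is r_2 = 0.64, with weaker echoes at lags 4 (0.40), 6 (0.30) and 8 (0.22); the remaining lags stay at or below 0.14.
The dominant spike at lag 2 indicates a seasonal period of 2.

2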